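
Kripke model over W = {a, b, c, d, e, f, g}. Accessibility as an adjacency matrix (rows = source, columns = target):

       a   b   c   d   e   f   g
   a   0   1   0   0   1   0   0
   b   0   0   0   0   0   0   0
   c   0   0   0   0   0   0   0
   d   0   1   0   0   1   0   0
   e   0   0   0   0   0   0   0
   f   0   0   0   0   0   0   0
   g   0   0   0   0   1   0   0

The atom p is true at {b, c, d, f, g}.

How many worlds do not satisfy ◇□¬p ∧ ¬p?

a: ◇□¬p is T, ¬p is T. ✓
b: ◇□¬p is F, ¬p is F. ✗
c: ◇□¬p is F, ¬p is F. ✗
d: ◇□¬p is T, ¬p is F. ✗
e: ◇□¬p is F, ¬p is T. ✗
f: ◇□¬p is F, ¬p is F. ✗
g: ◇□¬p is T, ¬p is F. ✗
Satisfying worlds: {a}.
So ◇□¬p ∧ ¬p fails at the other 6 worlds.

6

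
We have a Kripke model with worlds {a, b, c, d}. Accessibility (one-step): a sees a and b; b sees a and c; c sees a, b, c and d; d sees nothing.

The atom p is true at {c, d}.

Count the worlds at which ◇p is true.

2

a: successors {a, b}; p there: a:F, b:F. ✗
b: successors {a, c}; p there: a:F, c:T. ✓
c: successors {a, b, c, d}; p there: a:F, b:F, c:T, d:T. ✓
d: no successors, so ◇p fails. ✗
Satisfying worlds: {b, c}.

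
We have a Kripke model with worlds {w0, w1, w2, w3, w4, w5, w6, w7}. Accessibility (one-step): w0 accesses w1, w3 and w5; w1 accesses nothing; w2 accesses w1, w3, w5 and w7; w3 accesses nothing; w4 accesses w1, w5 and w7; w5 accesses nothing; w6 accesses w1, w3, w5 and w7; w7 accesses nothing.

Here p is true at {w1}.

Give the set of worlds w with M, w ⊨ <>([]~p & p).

{w0, w2, w4, w6}

w0: successors {w1, w3, w5}; []~p & p there: w1:T, w3:F, w5:F. ✓
w1: no successors, so <>([]~p & p) fails. ✗
w2: successors {w1, w3, w5, w7}; []~p & p there: w1:T, w3:F, w5:F, w7:F. ✓
w3: no successors, so <>([]~p & p) fails. ✗
w4: successors {w1, w5, w7}; []~p & p there: w1:T, w5:F, w7:F. ✓
w5: no successors, so <>([]~p & p) fails. ✗
w6: successors {w1, w3, w5, w7}; []~p & p there: w1:T, w3:F, w5:F, w7:F. ✓
w7: no successors, so <>([]~p & p) fails. ✗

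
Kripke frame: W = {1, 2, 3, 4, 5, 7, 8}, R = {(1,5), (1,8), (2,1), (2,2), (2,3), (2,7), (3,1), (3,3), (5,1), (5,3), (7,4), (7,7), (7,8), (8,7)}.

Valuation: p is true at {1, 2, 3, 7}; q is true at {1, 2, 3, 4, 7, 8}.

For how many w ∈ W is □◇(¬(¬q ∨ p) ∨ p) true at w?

6

1: successors {5, 8}; ◇(¬(¬q ∨ p) ∨ p) there: 5:T, 8:T. ✓
2: successors {1, 2, 3, 7}; ◇(¬(¬q ∨ p) ∨ p) there: 1:T, 2:T, 3:T, 7:T. ✓
3: successors {1, 3}; ◇(¬(¬q ∨ p) ∨ p) there: 1:T, 3:T. ✓
4: no successors, so □◇(¬(¬q ∨ p) ∨ p) holds vacuously. ✓
5: successors {1, 3}; ◇(¬(¬q ∨ p) ∨ p) there: 1:T, 3:T. ✓
7: successors {4, 7, 8}; ◇(¬(¬q ∨ p) ∨ p) there: 4:F, 7:T, 8:T. ✗
8: successors {7}; ◇(¬(¬q ∨ p) ∨ p) there: 7:T. ✓
Satisfying worlds: {1, 2, 3, 4, 5, 8}.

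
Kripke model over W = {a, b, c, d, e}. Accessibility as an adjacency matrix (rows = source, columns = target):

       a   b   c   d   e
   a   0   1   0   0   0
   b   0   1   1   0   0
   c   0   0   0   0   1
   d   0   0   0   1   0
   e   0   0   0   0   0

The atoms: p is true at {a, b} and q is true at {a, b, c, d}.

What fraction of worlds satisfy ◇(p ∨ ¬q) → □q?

4/5

a: ◇(p ∨ ¬q) is T, □q is T. ✓
b: ◇(p ∨ ¬q) is T, □q is T. ✓
c: ◇(p ∨ ¬q) is T, □q is F. ✗
d: ◇(p ∨ ¬q) is F, □q is T. ✓
e: ◇(p ∨ ¬q) is F, □q is T. ✓
That's 4 of 5 worlds, so 4/5.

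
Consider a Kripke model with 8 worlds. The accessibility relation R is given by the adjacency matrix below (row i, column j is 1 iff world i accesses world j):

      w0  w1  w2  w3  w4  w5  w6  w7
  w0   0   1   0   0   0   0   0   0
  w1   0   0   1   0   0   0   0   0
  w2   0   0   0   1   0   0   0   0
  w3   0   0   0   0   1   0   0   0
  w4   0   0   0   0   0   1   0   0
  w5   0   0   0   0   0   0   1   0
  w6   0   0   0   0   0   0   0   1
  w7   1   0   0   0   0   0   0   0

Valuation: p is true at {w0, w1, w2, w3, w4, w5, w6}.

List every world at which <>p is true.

{w0, w1, w2, w3, w4, w5, w7}

w0: successors {w1}; p there: w1:T. ✓
w1: successors {w2}; p there: w2:T. ✓
w2: successors {w3}; p there: w3:T. ✓
w3: successors {w4}; p there: w4:T. ✓
w4: successors {w5}; p there: w5:T. ✓
w5: successors {w6}; p there: w6:T. ✓
w6: successors {w7}; p there: w7:F. ✗
w7: successors {w0}; p there: w0:T. ✓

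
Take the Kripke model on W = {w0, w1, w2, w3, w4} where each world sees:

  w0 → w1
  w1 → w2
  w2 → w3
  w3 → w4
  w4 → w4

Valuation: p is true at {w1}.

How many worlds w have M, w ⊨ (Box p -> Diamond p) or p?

w0: Box p -> Diamond p is T, p is F. ✓
w1: Box p -> Diamond p is T, p is T. ✓
w2: Box p -> Diamond p is T, p is F. ✓
w3: Box p -> Diamond p is T, p is F. ✓
w4: Box p -> Diamond p is T, p is F. ✓
Satisfying worlds: {w0, w1, w2, w3, w4}.

5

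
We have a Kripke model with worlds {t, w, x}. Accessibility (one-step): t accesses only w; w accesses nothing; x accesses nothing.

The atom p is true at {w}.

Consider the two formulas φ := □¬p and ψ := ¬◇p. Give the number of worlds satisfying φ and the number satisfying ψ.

2 and 2

For □¬p:
t: successors {w}; ¬p there: w:F. ✗
w: no successors, so □¬p holds vacuously. ✓
x: no successors, so □¬p holds vacuously. ✓
— 2 worlds.
For ¬◇p:
t: ◇p is T. ✗
w: ◇p is F. ✓
x: ◇p is F. ✓
— 2 worlds.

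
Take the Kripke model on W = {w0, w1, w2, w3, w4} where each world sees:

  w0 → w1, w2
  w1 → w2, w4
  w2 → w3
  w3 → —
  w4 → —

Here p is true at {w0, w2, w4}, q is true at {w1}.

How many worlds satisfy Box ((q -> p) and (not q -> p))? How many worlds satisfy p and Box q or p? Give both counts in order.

For Box ((q -> p) and (not q -> p)):
w0: successors {w1, w2}; (q -> p) and (not q -> p) there: w1:F, w2:T. ✗
w1: successors {w2, w4}; (q -> p) and (not q -> p) there: w2:T, w4:T. ✓
w2: successors {w3}; (q -> p) and (not q -> p) there: w3:F. ✗
w3: no successors, so Box ((q -> p) and (not q -> p)) holds vacuously. ✓
w4: no successors, so Box ((q -> p) and (not q -> p)) holds vacuously. ✓
— 3 worlds.
For p and Box q or p:
w0: p and Box q is F, p is T. ✓
w1: p and Box q is F, p is F. ✗
w2: p and Box q is F, p is T. ✓
w3: p and Box q is F, p is F. ✗
w4: p and Box q is T, p is T. ✓
— 3 worlds.

3 and 3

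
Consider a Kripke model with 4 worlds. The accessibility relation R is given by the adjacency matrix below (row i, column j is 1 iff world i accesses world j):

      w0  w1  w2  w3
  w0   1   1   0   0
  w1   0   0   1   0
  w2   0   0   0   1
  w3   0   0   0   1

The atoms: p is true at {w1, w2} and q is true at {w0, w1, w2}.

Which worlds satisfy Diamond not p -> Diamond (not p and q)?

w0: Diamond not p is T, Diamond (not p and q) is T. ✓
w1: Diamond not p is F, Diamond (not p and q) is F. ✓
w2: Diamond not p is T, Diamond (not p and q) is F. ✗
w3: Diamond not p is T, Diamond (not p and q) is F. ✗

{w0, w1}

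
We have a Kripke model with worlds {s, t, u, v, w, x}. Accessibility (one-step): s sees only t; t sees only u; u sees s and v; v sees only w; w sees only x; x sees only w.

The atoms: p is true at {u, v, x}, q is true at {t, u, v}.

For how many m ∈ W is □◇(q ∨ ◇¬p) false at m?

2

s: successors {t}; ◇(q ∨ ◇¬p) there: t:T. ✓
t: successors {u}; ◇(q ∨ ◇¬p) there: u:T. ✓
u: successors {s, v}; ◇(q ∨ ◇¬p) there: s:T, v:F. ✗
v: successors {w}; ◇(q ∨ ◇¬p) there: w:T. ✓
w: successors {x}; ◇(q ∨ ◇¬p) there: x:F. ✗
x: successors {w}; ◇(q ∨ ◇¬p) there: w:T. ✓
Satisfying worlds: {s, t, v, x}.
So □◇(q ∨ ◇¬p) fails at the other 2 worlds.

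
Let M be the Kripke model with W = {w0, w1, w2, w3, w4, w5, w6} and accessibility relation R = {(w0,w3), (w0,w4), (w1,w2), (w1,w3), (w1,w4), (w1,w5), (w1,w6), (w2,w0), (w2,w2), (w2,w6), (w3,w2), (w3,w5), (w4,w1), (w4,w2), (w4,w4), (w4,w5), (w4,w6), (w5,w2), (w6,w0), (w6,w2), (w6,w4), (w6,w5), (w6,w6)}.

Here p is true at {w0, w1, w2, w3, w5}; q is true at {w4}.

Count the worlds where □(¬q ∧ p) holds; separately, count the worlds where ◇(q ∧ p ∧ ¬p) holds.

For □(¬q ∧ p):
w0: successors {w3, w4}; ¬q ∧ p there: w3:T, w4:F. ✗
w1: successors {w2, w3, w4, w5, w6}; ¬q ∧ p there: w2:T, w3:T, w4:F, w5:T, w6:F. ✗
w2: successors {w0, w2, w6}; ¬q ∧ p there: w0:T, w2:T, w6:F. ✗
w3: successors {w2, w5}; ¬q ∧ p there: w2:T, w5:T. ✓
w4: successors {w1, w2, w4, w5, w6}; ¬q ∧ p there: w1:T, w2:T, w4:F, w5:T, w6:F. ✗
w5: successors {w2}; ¬q ∧ p there: w2:T. ✓
w6: successors {w0, w2, w4, w5, w6}; ¬q ∧ p there: w0:T, w2:T, w4:F, w5:T, w6:F. ✗
— 2 worlds.
For ◇(q ∧ p ∧ ¬p):
w0: successors {w3, w4}; q ∧ p ∧ ¬p there: w3:F, w4:F. ✗
w1: successors {w2, w3, w4, w5, w6}; q ∧ p ∧ ¬p there: w2:F, w3:F, w4:F, w5:F, w6:F. ✗
w2: successors {w0, w2, w6}; q ∧ p ∧ ¬p there: w0:F, w2:F, w6:F. ✗
w3: successors {w2, w5}; q ∧ p ∧ ¬p there: w2:F, w5:F. ✗
w4: successors {w1, w2, w4, w5, w6}; q ∧ p ∧ ¬p there: w1:F, w2:F, w4:F, w5:F, w6:F. ✗
w5: successors {w2}; q ∧ p ∧ ¬p there: w2:F. ✗
w6: successors {w0, w2, w4, w5, w6}; q ∧ p ∧ ¬p there: w0:F, w2:F, w4:F, w5:F, w6:F. ✗
— 0 worlds.

2 and 0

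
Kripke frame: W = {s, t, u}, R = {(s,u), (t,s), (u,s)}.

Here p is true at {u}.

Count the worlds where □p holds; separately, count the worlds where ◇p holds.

1 and 1

For □p:
s: successors {u}; p there: u:T. ✓
t: successors {s}; p there: s:F. ✗
u: successors {s}; p there: s:F. ✗
— 1 world.
For ◇p:
s: successors {u}; p there: u:T. ✓
t: successors {s}; p there: s:F. ✗
u: successors {s}; p there: s:F. ✗
— 1 world.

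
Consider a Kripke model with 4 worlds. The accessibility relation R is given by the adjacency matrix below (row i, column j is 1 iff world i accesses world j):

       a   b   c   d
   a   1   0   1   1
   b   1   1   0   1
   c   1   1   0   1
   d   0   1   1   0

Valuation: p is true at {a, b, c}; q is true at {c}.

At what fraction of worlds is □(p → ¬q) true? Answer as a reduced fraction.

1/2

a: successors {a, c, d}; p → ¬q there: a:T, c:F, d:T. ✗
b: successors {a, b, d}; p → ¬q there: a:T, b:T, d:T. ✓
c: successors {a, b, d}; p → ¬q there: a:T, b:T, d:T. ✓
d: successors {b, c}; p → ¬q there: b:T, c:F. ✗
That's 2 of 4 worlds, so 2/4 = 1/2.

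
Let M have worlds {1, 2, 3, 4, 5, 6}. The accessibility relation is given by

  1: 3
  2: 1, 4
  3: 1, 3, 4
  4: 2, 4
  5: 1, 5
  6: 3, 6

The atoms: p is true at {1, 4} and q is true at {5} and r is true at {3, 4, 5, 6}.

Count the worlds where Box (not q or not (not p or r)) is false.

1: successors {3}; not q or not (not p or r) there: 3:T. ✓
2: successors {1, 4}; not q or not (not p or r) there: 1:T, 4:T. ✓
3: successors {1, 3, 4}; not q or not (not p or r) there: 1:T, 3:T, 4:T. ✓
4: successors {2, 4}; not q or not (not p or r) there: 2:T, 4:T. ✓
5: successors {1, 5}; not q or not (not p or r) there: 1:T, 5:F. ✗
6: successors {3, 6}; not q or not (not p or r) there: 3:T, 6:T. ✓
Satisfying worlds: {1, 2, 3, 4, 6}.
So Box (not q or not (not p or r)) fails at the other 1 world.

1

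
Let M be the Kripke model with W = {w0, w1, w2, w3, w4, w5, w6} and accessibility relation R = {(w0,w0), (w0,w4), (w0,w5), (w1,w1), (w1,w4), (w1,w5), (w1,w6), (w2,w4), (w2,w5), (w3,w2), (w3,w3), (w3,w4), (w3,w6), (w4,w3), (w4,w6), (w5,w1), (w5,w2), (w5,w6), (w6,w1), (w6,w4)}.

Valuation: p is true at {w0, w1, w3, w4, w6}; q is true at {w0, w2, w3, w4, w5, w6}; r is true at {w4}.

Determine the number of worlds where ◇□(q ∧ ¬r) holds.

5

w0: successors {w0, w4, w5}; □(q ∧ ¬r) there: w0:F, w4:T, w5:F. ✓
w1: successors {w1, w4, w5, w6}; □(q ∧ ¬r) there: w1:F, w4:T, w5:F, w6:F. ✓
w2: successors {w4, w5}; □(q ∧ ¬r) there: w4:T, w5:F. ✓
w3: successors {w2, w3, w4, w6}; □(q ∧ ¬r) there: w2:F, w3:F, w4:T, w6:F. ✓
w4: successors {w3, w6}; □(q ∧ ¬r) there: w3:F, w6:F. ✗
w5: successors {w1, w2, w6}; □(q ∧ ¬r) there: w1:F, w2:F, w6:F. ✗
w6: successors {w1, w4}; □(q ∧ ¬r) there: w1:F, w4:T. ✓
Satisfying worlds: {w0, w1, w2, w3, w6}.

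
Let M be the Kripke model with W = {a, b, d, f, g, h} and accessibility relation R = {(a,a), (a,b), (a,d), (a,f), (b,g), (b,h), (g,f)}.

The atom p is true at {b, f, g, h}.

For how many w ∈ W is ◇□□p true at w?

3

a: successors {a, b, d, f}; □□p there: a:F, b:T, d:T, f:T. ✓
b: successors {g, h}; □□p there: g:T, h:T. ✓
d: no successors, so ◇□□p fails. ✗
f: no successors, so ◇□□p fails. ✗
g: successors {f}; □□p there: f:T. ✓
h: no successors, so ◇□□p fails. ✗
Satisfying worlds: {a, b, g}.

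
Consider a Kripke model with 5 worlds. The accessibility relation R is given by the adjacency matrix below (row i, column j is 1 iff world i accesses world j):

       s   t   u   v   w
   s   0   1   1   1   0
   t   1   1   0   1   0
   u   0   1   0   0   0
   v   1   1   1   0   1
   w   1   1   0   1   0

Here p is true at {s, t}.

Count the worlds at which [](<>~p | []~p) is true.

3

s: successors {t, u, v}; <>~p | []~p there: t:T, u:F, v:T. ✗
t: successors {s, t, v}; <>~p | []~p there: s:T, t:T, v:T. ✓
u: successors {t}; <>~p | []~p there: t:T. ✓
v: successors {s, t, u, w}; <>~p | []~p there: s:T, t:T, u:F, w:T. ✗
w: successors {s, t, v}; <>~p | []~p there: s:T, t:T, v:T. ✓
Satisfying worlds: {t, u, w}.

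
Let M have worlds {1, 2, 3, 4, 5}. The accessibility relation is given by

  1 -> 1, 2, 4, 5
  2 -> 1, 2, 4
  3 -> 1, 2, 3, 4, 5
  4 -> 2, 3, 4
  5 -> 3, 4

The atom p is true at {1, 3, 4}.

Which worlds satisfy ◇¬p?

{1, 2, 3, 4}

1: successors {1, 2, 4, 5}; ¬p there: 1:F, 2:T, 4:F, 5:T. ✓
2: successors {1, 2, 4}; ¬p there: 1:F, 2:T, 4:F. ✓
3: successors {1, 2, 3, 4, 5}; ¬p there: 1:F, 2:T, 3:F, 4:F, 5:T. ✓
4: successors {2, 3, 4}; ¬p there: 2:T, 3:F, 4:F. ✓
5: successors {3, 4}; ¬p there: 3:F, 4:F. ✗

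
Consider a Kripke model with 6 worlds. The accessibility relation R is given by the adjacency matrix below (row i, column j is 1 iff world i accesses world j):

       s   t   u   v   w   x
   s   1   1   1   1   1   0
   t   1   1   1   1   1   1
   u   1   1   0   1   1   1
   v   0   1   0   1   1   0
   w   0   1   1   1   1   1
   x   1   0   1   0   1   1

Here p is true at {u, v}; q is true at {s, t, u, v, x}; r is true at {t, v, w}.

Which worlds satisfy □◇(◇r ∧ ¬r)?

s: successors {s, t, u, v, w}; ◇(◇r ∧ ¬r) there: s:T, t:T, u:T, v:F, w:T. ✗
t: successors {s, t, u, v, w, x}; ◇(◇r ∧ ¬r) there: s:T, t:T, u:T, v:F, w:T, x:T. ✗
u: successors {s, t, v, w, x}; ◇(◇r ∧ ¬r) there: s:T, t:T, v:F, w:T, x:T. ✗
v: successors {t, v, w}; ◇(◇r ∧ ¬r) there: t:T, v:F, w:T. ✗
w: successors {t, u, v, w, x}; ◇(◇r ∧ ¬r) there: t:T, u:T, v:F, w:T, x:T. ✗
x: successors {s, u, w, x}; ◇(◇r ∧ ¬r) there: s:T, u:T, w:T, x:T. ✓

{x}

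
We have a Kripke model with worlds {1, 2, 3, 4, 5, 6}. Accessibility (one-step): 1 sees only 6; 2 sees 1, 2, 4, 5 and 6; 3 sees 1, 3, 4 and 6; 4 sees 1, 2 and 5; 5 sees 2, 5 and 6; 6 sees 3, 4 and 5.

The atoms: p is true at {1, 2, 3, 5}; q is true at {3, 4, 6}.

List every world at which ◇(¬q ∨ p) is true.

1: successors {6}; ¬q ∨ p there: 6:F. ✗
2: successors {1, 2, 4, 5, 6}; ¬q ∨ p there: 1:T, 2:T, 4:F, 5:T, 6:F. ✓
3: successors {1, 3, 4, 6}; ¬q ∨ p there: 1:T, 3:T, 4:F, 6:F. ✓
4: successors {1, 2, 5}; ¬q ∨ p there: 1:T, 2:T, 5:T. ✓
5: successors {2, 5, 6}; ¬q ∨ p there: 2:T, 5:T, 6:F. ✓
6: successors {3, 4, 5}; ¬q ∨ p there: 3:T, 4:F, 5:T. ✓

{2, 3, 4, 5, 6}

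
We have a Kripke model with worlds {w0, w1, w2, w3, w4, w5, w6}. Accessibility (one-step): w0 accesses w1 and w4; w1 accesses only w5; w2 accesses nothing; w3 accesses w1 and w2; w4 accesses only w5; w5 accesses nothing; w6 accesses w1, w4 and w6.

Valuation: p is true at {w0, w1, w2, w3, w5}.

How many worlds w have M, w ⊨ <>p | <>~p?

w0: <>p is T, <>~p is T. ✓
w1: <>p is T, <>~p is F. ✓
w2: <>p is F, <>~p is F. ✗
w3: <>p is T, <>~p is F. ✓
w4: <>p is T, <>~p is F. ✓
w5: <>p is F, <>~p is F. ✗
w6: <>p is T, <>~p is T. ✓
Satisfying worlds: {w0, w1, w3, w4, w6}.

5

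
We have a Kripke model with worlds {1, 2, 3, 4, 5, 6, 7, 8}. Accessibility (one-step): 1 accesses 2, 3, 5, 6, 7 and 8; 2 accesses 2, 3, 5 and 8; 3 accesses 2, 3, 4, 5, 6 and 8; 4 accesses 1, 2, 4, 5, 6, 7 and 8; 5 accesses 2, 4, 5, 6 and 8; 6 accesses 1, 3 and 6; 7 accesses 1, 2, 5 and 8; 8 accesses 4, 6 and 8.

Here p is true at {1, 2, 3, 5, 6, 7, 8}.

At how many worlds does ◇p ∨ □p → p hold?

1: ◇p ∨ □p is T, p is T. ✓
2: ◇p ∨ □p is T, p is T. ✓
3: ◇p ∨ □p is T, p is T. ✓
4: ◇p ∨ □p is T, p is F. ✗
5: ◇p ∨ □p is T, p is T. ✓
6: ◇p ∨ □p is T, p is T. ✓
7: ◇p ∨ □p is T, p is T. ✓
8: ◇p ∨ □p is T, p is T. ✓
Satisfying worlds: {1, 2, 3, 5, 6, 7, 8}.

7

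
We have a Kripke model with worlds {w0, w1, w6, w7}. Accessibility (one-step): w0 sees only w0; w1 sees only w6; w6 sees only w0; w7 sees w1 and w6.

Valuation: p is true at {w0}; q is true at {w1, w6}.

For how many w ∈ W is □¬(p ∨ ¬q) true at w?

w0: successors {w0}; ¬(p ∨ ¬q) there: w0:F. ✗
w1: successors {w6}; ¬(p ∨ ¬q) there: w6:T. ✓
w6: successors {w0}; ¬(p ∨ ¬q) there: w0:F. ✗
w7: successors {w1, w6}; ¬(p ∨ ¬q) there: w1:T, w6:T. ✓
Satisfying worlds: {w1, w7}.

2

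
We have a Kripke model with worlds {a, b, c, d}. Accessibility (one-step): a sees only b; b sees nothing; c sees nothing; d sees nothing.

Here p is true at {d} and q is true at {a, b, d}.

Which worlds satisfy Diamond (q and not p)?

a: successors {b}; q and not p there: b:T. ✓
b: no successors, so Diamond (q and not p) fails. ✗
c: no successors, so Diamond (q and not p) fails. ✗
d: no successors, so Diamond (q and not p) fails. ✗

{a}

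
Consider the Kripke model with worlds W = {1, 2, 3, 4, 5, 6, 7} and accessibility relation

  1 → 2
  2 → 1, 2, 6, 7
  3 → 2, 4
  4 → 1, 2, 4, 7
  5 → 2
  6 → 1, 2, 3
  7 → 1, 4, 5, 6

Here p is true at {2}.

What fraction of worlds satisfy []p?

2/7

1: successors {2}; p there: 2:T. ✓
2: successors {1, 2, 6, 7}; p there: 1:F, 2:T, 6:F, 7:F. ✗
3: successors {2, 4}; p there: 2:T, 4:F. ✗
4: successors {1, 2, 4, 7}; p there: 1:F, 2:T, 4:F, 7:F. ✗
5: successors {2}; p there: 2:T. ✓
6: successors {1, 2, 3}; p there: 1:F, 2:T, 3:F. ✗
7: successors {1, 4, 5, 6}; p there: 1:F, 4:F, 5:F, 6:F. ✗
That's 2 of 7 worlds, so 2/7.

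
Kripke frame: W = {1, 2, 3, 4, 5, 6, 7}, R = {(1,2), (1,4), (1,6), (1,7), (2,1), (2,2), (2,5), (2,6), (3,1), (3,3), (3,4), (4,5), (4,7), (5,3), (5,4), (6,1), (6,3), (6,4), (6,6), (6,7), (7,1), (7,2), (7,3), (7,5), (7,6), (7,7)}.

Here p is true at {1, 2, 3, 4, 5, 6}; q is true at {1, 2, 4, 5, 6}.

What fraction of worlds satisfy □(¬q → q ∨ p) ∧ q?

1: □(¬q → q ∨ p) is F, q is T. ✗
2: □(¬q → q ∨ p) is T, q is T. ✓
3: □(¬q → q ∨ p) is T, q is F. ✗
4: □(¬q → q ∨ p) is F, q is T. ✗
5: □(¬q → q ∨ p) is T, q is T. ✓
6: □(¬q → q ∨ p) is F, q is T. ✗
7: □(¬q → q ∨ p) is F, q is F. ✗
That's 2 of 7 worlds, so 2/7.

2/7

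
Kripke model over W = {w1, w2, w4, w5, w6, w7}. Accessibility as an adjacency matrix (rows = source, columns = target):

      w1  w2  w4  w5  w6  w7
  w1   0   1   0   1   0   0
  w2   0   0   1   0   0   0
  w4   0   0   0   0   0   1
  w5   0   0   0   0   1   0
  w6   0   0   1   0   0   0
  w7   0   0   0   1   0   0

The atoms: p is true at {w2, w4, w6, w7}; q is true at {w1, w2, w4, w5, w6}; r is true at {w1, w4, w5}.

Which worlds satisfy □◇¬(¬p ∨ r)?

{w2, w6, w7}

w1: successors {w2, w5}; ◇¬(¬p ∨ r) there: w2:F, w5:T. ✗
w2: successors {w4}; ◇¬(¬p ∨ r) there: w4:T. ✓
w4: successors {w7}; ◇¬(¬p ∨ r) there: w7:F. ✗
w5: successors {w6}; ◇¬(¬p ∨ r) there: w6:F. ✗
w6: successors {w4}; ◇¬(¬p ∨ r) there: w4:T. ✓
w7: successors {w5}; ◇¬(¬p ∨ r) there: w5:T. ✓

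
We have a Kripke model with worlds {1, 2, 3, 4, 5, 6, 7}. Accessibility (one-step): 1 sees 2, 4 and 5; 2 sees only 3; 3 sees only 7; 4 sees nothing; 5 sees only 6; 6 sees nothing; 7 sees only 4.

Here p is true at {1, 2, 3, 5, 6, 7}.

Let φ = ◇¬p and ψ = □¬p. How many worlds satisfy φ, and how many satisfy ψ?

For ◇¬p:
1: successors {2, 4, 5}; ¬p there: 2:F, 4:T, 5:F. ✓
2: successors {3}; ¬p there: 3:F. ✗
3: successors {7}; ¬p there: 7:F. ✗
4: no successors, so ◇¬p fails. ✗
5: successors {6}; ¬p there: 6:F. ✗
6: no successors, so ◇¬p fails. ✗
7: successors {4}; ¬p there: 4:T. ✓
— 2 worlds.
For □¬p:
1: successors {2, 4, 5}; ¬p there: 2:F, 4:T, 5:F. ✗
2: successors {3}; ¬p there: 3:F. ✗
3: successors {7}; ¬p there: 7:F. ✗
4: no successors, so □¬p holds vacuously. ✓
5: successors {6}; ¬p there: 6:F. ✗
6: no successors, so □¬p holds vacuously. ✓
7: successors {4}; ¬p there: 4:T. ✓
— 3 worlds.

2 and 3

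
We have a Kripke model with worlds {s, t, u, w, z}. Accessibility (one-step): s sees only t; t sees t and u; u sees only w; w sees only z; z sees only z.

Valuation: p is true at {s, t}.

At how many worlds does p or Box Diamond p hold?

2

s: p is T, Box Diamond p is T. ✓
t: p is T, Box Diamond p is F. ✓
u: p is F, Box Diamond p is F. ✗
w: p is F, Box Diamond p is F. ✗
z: p is F, Box Diamond p is F. ✗
Satisfying worlds: {s, t}.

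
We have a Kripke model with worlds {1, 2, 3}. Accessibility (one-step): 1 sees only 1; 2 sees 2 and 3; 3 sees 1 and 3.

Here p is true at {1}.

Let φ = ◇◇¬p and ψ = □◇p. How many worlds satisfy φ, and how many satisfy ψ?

2 and 2

For ◇◇¬p:
1: successors {1}; ◇¬p there: 1:F. ✗
2: successors {2, 3}; ◇¬p there: 2:T, 3:T. ✓
3: successors {1, 3}; ◇¬p there: 1:F, 3:T. ✓
— 2 worlds.
For □◇p:
1: successors {1}; ◇p there: 1:T. ✓
2: successors {2, 3}; ◇p there: 2:F, 3:T. ✗
3: successors {1, 3}; ◇p there: 1:T, 3:T. ✓
— 2 worlds.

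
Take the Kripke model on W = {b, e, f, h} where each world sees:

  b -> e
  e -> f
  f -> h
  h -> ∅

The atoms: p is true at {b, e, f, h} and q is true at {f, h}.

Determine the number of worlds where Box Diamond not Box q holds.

b: successors {e}; Diamond not Box q there: e:F. ✗
e: successors {f}; Diamond not Box q there: f:F. ✗
f: successors {h}; Diamond not Box q there: h:F. ✗
h: no successors, so Box Diamond not Box q holds vacuously. ✓
Satisfying worlds: {h}.

1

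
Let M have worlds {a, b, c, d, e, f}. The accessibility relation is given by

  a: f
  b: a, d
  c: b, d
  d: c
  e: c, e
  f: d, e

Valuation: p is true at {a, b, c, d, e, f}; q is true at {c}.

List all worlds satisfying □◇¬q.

a: successors {f}; ◇¬q there: f:T. ✓
b: successors {a, d}; ◇¬q there: a:T, d:F. ✗
c: successors {b, d}; ◇¬q there: b:T, d:F. ✗
d: successors {c}; ◇¬q there: c:T. ✓
e: successors {c, e}; ◇¬q there: c:T, e:T. ✓
f: successors {d, e}; ◇¬q there: d:F, e:T. ✗

{a, d, e}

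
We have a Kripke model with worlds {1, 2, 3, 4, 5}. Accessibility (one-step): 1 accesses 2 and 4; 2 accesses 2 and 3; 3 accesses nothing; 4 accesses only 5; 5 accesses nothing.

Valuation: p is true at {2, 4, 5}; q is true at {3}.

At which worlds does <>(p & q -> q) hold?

{1, 2, 4}

1: successors {2, 4}; p & q -> q there: 2:T, 4:T. ✓
2: successors {2, 3}; p & q -> q there: 2:T, 3:T. ✓
3: no successors, so <>(p & q -> q) fails. ✗
4: successors {5}; p & q -> q there: 5:T. ✓
5: no successors, so <>(p & q -> q) fails. ✗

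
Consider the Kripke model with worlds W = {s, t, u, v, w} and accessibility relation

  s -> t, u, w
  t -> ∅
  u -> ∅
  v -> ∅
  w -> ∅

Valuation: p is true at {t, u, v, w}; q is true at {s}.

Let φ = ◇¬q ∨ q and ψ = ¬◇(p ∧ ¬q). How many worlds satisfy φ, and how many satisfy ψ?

For ◇¬q ∨ q:
s: ◇¬q is T, q is T. ✓
t: ◇¬q is F, q is F. ✗
u: ◇¬q is F, q is F. ✗
v: ◇¬q is F, q is F. ✗
w: ◇¬q is F, q is F. ✗
— 1 world.
For ¬◇(p ∧ ¬q):
s: ◇(p ∧ ¬q) is T. ✗
t: ◇(p ∧ ¬q) is F. ✓
u: ◇(p ∧ ¬q) is F. ✓
v: ◇(p ∧ ¬q) is F. ✓
w: ◇(p ∧ ¬q) is F. ✓
— 4 worlds.

1 and 4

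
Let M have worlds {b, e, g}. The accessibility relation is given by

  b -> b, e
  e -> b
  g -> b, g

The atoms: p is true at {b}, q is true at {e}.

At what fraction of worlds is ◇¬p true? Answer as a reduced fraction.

2/3

b: successors {b, e}; ¬p there: b:F, e:T. ✓
e: successors {b}; ¬p there: b:F. ✗
g: successors {b, g}; ¬p there: b:F, g:T. ✓
That's 2 of 3 worlds, so 2/3.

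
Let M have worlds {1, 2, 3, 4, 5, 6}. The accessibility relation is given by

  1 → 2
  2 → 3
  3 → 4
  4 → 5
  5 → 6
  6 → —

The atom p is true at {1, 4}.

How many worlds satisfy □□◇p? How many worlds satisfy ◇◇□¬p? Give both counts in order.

For □□◇p:
1: successors {2}; □◇p there: 2:T. ✓
2: successors {3}; □◇p there: 3:F. ✗
3: successors {4}; □◇p there: 4:F. ✗
4: successors {5}; □◇p there: 5:F. ✗
5: successors {6}; □◇p there: 6:T. ✓
6: no successors, so □□◇p holds vacuously. ✓
— 3 worlds.
For ◇◇□¬p:
1: successors {2}; ◇□¬p there: 2:F. ✗
2: successors {3}; ◇□¬p there: 3:T. ✓
3: successors {4}; ◇□¬p there: 4:T. ✓
4: successors {5}; ◇□¬p there: 5:T. ✓
5: successors {6}; ◇□¬p there: 6:F. ✗
6: no successors, so ◇◇□¬p fails. ✗
— 3 worlds.

3 and 3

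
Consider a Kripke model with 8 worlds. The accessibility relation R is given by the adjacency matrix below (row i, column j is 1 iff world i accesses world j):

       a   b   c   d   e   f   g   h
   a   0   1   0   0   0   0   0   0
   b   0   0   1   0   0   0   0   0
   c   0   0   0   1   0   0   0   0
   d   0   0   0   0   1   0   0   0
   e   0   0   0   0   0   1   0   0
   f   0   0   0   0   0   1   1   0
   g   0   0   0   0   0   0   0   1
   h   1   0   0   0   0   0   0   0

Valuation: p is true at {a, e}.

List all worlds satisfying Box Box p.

{c, g}

a: successors {b}; Box p there: b:F. ✗
b: successors {c}; Box p there: c:F. ✗
c: successors {d}; Box p there: d:T. ✓
d: successors {e}; Box p there: e:F. ✗
e: successors {f}; Box p there: f:F. ✗
f: successors {f, g}; Box p there: f:F, g:F. ✗
g: successors {h}; Box p there: h:T. ✓
h: successors {a}; Box p there: a:F. ✗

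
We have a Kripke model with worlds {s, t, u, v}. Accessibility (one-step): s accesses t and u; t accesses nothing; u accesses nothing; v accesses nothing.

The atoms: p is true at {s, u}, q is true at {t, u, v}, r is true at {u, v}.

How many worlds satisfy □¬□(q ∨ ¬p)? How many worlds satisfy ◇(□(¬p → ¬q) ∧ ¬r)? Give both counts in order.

For □¬□(q ∨ ¬p):
s: successors {t, u}; ¬□(q ∨ ¬p) there: t:F, u:F. ✗
t: no successors, so □¬□(q ∨ ¬p) holds vacuously. ✓
u: no successors, so □¬□(q ∨ ¬p) holds vacuously. ✓
v: no successors, so □¬□(q ∨ ¬p) holds vacuously. ✓
— 3 worlds.
For ◇(□(¬p → ¬q) ∧ ¬r):
s: successors {t, u}; □(¬p → ¬q) ∧ ¬r there: t:T, u:F. ✓
t: no successors, so ◇(□(¬p → ¬q) ∧ ¬r) fails. ✗
u: no successors, so ◇(□(¬p → ¬q) ∧ ¬r) fails. ✗
v: no successors, so ◇(□(¬p → ¬q) ∧ ¬r) fails. ✗
— 1 world.

3 and 1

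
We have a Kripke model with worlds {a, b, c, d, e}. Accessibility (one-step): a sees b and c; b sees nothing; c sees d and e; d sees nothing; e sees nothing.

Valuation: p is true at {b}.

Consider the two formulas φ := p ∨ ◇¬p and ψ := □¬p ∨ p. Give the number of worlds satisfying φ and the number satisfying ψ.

3 and 4

For p ∨ ◇¬p:
a: p is F, ◇¬p is T. ✓
b: p is T, ◇¬p is F. ✓
c: p is F, ◇¬p is T. ✓
d: p is F, ◇¬p is F. ✗
e: p is F, ◇¬p is F. ✗
— 3 worlds.
For □¬p ∨ p:
a: □¬p is F, p is F. ✗
b: □¬p is T, p is T. ✓
c: □¬p is T, p is F. ✓
d: □¬p is T, p is F. ✓
e: □¬p is T, p is F. ✓
— 4 worlds.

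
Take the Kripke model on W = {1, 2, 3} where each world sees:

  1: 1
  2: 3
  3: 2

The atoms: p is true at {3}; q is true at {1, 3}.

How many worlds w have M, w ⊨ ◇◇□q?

1: successors {1}; ◇□q there: 1:T. ✓
2: successors {3}; ◇□q there: 3:T. ✓
3: successors {2}; ◇□q there: 2:F. ✗
Satisfying worlds: {1, 2}.

2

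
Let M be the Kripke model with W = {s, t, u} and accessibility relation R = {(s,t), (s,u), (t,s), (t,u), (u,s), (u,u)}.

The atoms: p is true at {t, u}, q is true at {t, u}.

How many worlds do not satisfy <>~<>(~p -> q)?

3

s: successors {t, u}; ~<>(~p -> q) there: t:F, u:F. ✗
t: successors {s, u}; ~<>(~p -> q) there: s:F, u:F. ✗
u: successors {s, u}; ~<>(~p -> q) there: s:F, u:F. ✗
Satisfying worlds: ∅.
So <>~<>(~p -> q) fails at the other 3 worlds.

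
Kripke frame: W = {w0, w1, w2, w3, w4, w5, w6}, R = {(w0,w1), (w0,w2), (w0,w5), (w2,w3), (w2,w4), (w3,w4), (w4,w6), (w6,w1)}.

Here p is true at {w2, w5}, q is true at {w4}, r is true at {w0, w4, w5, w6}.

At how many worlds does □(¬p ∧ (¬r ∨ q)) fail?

2

w0: successors {w1, w2, w5}; ¬p ∧ (¬r ∨ q) there: w1:T, w2:F, w5:F. ✗
w1: no successors, so □(¬p ∧ (¬r ∨ q)) holds vacuously. ✓
w2: successors {w3, w4}; ¬p ∧ (¬r ∨ q) there: w3:T, w4:T. ✓
w3: successors {w4}; ¬p ∧ (¬r ∨ q) there: w4:T. ✓
w4: successors {w6}; ¬p ∧ (¬r ∨ q) there: w6:F. ✗
w5: no successors, so □(¬p ∧ (¬r ∨ q)) holds vacuously. ✓
w6: successors {w1}; ¬p ∧ (¬r ∨ q) there: w1:T. ✓
Satisfying worlds: {w1, w2, w3, w5, w6}.
So □(¬p ∧ (¬r ∨ q)) fails at the other 2 worlds.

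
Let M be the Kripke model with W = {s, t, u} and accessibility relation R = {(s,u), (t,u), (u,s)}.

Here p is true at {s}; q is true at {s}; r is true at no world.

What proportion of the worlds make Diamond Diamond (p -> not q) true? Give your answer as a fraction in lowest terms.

1/3

s: successors {u}; Diamond (p -> not q) there: u:F. ✗
t: successors {u}; Diamond (p -> not q) there: u:F. ✗
u: successors {s}; Diamond (p -> not q) there: s:T. ✓
That's 1 of 3 worlds, so 1/3.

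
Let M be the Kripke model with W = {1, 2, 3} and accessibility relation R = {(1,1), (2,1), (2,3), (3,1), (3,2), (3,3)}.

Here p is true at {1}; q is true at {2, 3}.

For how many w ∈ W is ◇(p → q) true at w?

1: successors {1}; p → q there: 1:F. ✗
2: successors {1, 3}; p → q there: 1:F, 3:T. ✓
3: successors {1, 2, 3}; p → q there: 1:F, 2:T, 3:T. ✓
Satisfying worlds: {2, 3}.

2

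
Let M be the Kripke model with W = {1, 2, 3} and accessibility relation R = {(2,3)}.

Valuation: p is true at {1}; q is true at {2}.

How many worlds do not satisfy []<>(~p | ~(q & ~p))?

1

1: no successors, so []<>(~p | ~(q & ~p)) holds vacuously. ✓
2: successors {3}; <>(~p | ~(q & ~p)) there: 3:F. ✗
3: no successors, so []<>(~p | ~(q & ~p)) holds vacuously. ✓
Satisfying worlds: {1, 3}.
So []<>(~p | ~(q & ~p)) fails at the other 1 world.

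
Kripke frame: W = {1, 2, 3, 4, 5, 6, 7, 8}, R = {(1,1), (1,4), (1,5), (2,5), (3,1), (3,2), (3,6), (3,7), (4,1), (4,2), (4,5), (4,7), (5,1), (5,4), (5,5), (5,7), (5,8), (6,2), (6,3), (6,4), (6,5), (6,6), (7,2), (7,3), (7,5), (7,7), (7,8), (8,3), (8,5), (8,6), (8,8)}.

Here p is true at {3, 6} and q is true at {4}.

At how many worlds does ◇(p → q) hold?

1: successors {1, 4, 5}; p → q there: 1:T, 4:T, 5:T. ✓
2: successors {5}; p → q there: 5:T. ✓
3: successors {1, 2, 6, 7}; p → q there: 1:T, 2:T, 6:F, 7:T. ✓
4: successors {1, 2, 5, 7}; p → q there: 1:T, 2:T, 5:T, 7:T. ✓
5: successors {1, 4, 5, 7, 8}; p → q there: 1:T, 4:T, 5:T, 7:T, 8:T. ✓
6: successors {2, 3, 4, 5, 6}; p → q there: 2:T, 3:F, 4:T, 5:T, 6:F. ✓
7: successors {2, 3, 5, 7, 8}; p → q there: 2:T, 3:F, 5:T, 7:T, 8:T. ✓
8: successors {3, 5, 6, 8}; p → q there: 3:F, 5:T, 6:F, 8:T. ✓
Satisfying worlds: {1, 2, 3, 4, 5, 6, 7, 8}.

8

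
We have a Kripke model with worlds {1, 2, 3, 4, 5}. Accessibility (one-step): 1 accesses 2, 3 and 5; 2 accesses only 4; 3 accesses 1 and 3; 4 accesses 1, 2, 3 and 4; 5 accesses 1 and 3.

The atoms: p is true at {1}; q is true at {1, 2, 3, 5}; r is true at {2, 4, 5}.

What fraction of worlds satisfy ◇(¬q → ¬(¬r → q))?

4/5

1: successors {2, 3, 5}; ¬q → ¬(¬r → q) there: 2:T, 3:T, 5:T. ✓
2: successors {4}; ¬q → ¬(¬r → q) there: 4:F. ✗
3: successors {1, 3}; ¬q → ¬(¬r → q) there: 1:T, 3:T. ✓
4: successors {1, 2, 3, 4}; ¬q → ¬(¬r → q) there: 1:T, 2:T, 3:T, 4:F. ✓
5: successors {1, 3}; ¬q → ¬(¬r → q) there: 1:T, 3:T. ✓
That's 4 of 5 worlds, so 4/5.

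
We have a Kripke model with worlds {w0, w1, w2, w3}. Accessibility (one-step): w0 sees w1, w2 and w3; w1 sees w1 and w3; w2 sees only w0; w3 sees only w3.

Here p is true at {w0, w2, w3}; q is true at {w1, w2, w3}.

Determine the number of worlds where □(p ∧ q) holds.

w0: successors {w1, w2, w3}; p ∧ q there: w1:F, w2:T, w3:T. ✗
w1: successors {w1, w3}; p ∧ q there: w1:F, w3:T. ✗
w2: successors {w0}; p ∧ q there: w0:F. ✗
w3: successors {w3}; p ∧ q there: w3:T. ✓
Satisfying worlds: {w3}.

1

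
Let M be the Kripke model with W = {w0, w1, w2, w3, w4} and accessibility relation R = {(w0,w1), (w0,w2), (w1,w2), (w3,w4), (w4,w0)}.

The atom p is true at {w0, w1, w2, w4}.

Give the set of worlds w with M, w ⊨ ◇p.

w0: successors {w1, w2}; p there: w1:T, w2:T. ✓
w1: successors {w2}; p there: w2:T. ✓
w2: no successors, so ◇p fails. ✗
w3: successors {w4}; p there: w4:T. ✓
w4: successors {w0}; p there: w0:T. ✓

{w0, w1, w3, w4}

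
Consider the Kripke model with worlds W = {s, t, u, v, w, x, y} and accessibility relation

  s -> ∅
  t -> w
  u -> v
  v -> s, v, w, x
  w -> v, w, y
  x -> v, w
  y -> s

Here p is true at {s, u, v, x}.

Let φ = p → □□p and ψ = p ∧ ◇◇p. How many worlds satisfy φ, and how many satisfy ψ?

4 and 3

For p → □□p:
s: p is T, □□p is T. ✓
t: p is F, □□p is F. ✓
u: p is T, □□p is F. ✗
v: p is T, □□p is F. ✗
w: p is F, □□p is F. ✓
x: p is T, □□p is F. ✗
y: p is F, □□p is T. ✓
— 4 worlds.
For p ∧ ◇◇p:
s: p is T, ◇◇p is F. ✗
t: p is F, ◇◇p is T. ✗
u: p is T, ◇◇p is T. ✓
v: p is T, ◇◇p is T. ✓
w: p is F, ◇◇p is T. ✗
x: p is T, ◇◇p is T. ✓
y: p is F, ◇◇p is F. ✗
— 3 worlds.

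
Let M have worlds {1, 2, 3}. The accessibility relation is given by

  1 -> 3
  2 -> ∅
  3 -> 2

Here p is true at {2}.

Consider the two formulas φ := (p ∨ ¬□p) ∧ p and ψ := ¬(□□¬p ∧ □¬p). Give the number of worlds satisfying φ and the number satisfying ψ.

For (p ∨ ¬□p) ∧ p:
1: p ∨ ¬□p is T, p is F. ✗
2: p ∨ ¬□p is T, p is T. ✓
3: p ∨ ¬□p is F, p is F. ✗
— 1 world.
For ¬(□□¬p ∧ □¬p):
1: □□¬p ∧ □¬p is F. ✓
2: □□¬p ∧ □¬p is T. ✗
3: □□¬p ∧ □¬p is F. ✓
— 2 worlds.

1 and 2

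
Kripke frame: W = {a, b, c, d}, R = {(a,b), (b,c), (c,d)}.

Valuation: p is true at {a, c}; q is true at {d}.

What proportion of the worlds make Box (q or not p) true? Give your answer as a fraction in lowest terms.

a: successors {b}; q or not p there: b:T. ✓
b: successors {c}; q or not p there: c:F. ✗
c: successors {d}; q or not p there: d:T. ✓
d: no successors, so Box (q or not p) holds vacuously. ✓
That's 3 of 4 worlds, so 3/4.

3/4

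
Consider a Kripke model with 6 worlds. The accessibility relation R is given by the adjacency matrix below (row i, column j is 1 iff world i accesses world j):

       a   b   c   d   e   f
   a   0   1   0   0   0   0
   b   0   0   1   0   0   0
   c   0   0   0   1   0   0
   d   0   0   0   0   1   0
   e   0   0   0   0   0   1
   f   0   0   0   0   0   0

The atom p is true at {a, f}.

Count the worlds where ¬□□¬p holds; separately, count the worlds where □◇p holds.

For ¬□□¬p:
a: □□¬p is T. ✗
b: □□¬p is T. ✗
c: □□¬p is T. ✗
d: □□¬p is F. ✓
e: □□¬p is T. ✗
f: □□¬p is T. ✗
— 1 world.
For □◇p:
a: successors {b}; ◇p there: b:F. ✗
b: successors {c}; ◇p there: c:F. ✗
c: successors {d}; ◇p there: d:F. ✗
d: successors {e}; ◇p there: e:T. ✓
e: successors {f}; ◇p there: f:F. ✗
f: no successors, so □◇p holds vacuously. ✓
— 2 worlds.

1 and 2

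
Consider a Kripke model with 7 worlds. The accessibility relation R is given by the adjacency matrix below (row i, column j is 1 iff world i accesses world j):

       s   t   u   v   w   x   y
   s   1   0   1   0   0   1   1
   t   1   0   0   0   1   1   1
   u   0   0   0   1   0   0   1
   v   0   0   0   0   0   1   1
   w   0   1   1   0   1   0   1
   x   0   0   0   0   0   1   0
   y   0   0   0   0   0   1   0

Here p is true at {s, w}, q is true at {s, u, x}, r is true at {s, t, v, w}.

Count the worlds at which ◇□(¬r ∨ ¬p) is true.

s: successors {s, u, x, y}; □(¬r ∨ ¬p) there: s:F, u:T, x:T, y:T. ✓
t: successors {s, w, x, y}; □(¬r ∨ ¬p) there: s:F, w:F, x:T, y:T. ✓
u: successors {v, y}; □(¬r ∨ ¬p) there: v:T, y:T. ✓
v: successors {x, y}; □(¬r ∨ ¬p) there: x:T, y:T. ✓
w: successors {t, u, w, y}; □(¬r ∨ ¬p) there: t:F, u:T, w:F, y:T. ✓
x: successors {x}; □(¬r ∨ ¬p) there: x:T. ✓
y: successors {x}; □(¬r ∨ ¬p) there: x:T. ✓
Satisfying worlds: {s, t, u, v, w, x, y}.

7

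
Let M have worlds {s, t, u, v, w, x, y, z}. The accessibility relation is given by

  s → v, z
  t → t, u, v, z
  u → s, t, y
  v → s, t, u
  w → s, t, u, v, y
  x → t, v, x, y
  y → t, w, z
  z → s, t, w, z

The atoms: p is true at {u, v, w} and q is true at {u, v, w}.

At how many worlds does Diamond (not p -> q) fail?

s: successors {v, z}; not p -> q there: v:T, z:F. ✓
t: successors {t, u, v, z}; not p -> q there: t:F, u:T, v:T, z:F. ✓
u: successors {s, t, y}; not p -> q there: s:F, t:F, y:F. ✗
v: successors {s, t, u}; not p -> q there: s:F, t:F, u:T. ✓
w: successors {s, t, u, v, y}; not p -> q there: s:F, t:F, u:T, v:T, y:F. ✓
x: successors {t, v, x, y}; not p -> q there: t:F, v:T, x:F, y:F. ✓
y: successors {t, w, z}; not p -> q there: t:F, w:T, z:F. ✓
z: successors {s, t, w, z}; not p -> q there: s:F, t:F, w:T, z:F. ✓
Satisfying worlds: {s, t, v, w, x, y, z}.
So Diamond (not p -> q) fails at the other 1 world.

1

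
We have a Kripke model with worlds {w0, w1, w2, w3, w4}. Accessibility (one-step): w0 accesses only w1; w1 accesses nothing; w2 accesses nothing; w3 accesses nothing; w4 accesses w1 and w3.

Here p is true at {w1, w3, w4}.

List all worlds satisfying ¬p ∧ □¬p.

w0: ¬p is T, □¬p is F. ✗
w1: ¬p is F, □¬p is T. ✗
w2: ¬p is T, □¬p is T. ✓
w3: ¬p is F, □¬p is T. ✗
w4: ¬p is F, □¬p is F. ✗

{w2}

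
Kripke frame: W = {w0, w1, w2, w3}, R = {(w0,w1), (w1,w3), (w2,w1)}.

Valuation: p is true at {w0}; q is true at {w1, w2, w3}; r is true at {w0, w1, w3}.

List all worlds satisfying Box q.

{w0, w1, w2, w3}

w0: successors {w1}; q there: w1:T. ✓
w1: successors {w3}; q there: w3:T. ✓
w2: successors {w1}; q there: w1:T. ✓
w3: no successors, so Box q holds vacuously. ✓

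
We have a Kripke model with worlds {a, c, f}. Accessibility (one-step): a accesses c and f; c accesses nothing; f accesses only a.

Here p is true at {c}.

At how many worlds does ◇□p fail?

a: successors {c, f}; □p there: c:T, f:F. ✓
c: no successors, so ◇□p fails. ✗
f: successors {a}; □p there: a:F. ✗
Satisfying worlds: {a}.
So ◇□p fails at the other 2 worlds.

2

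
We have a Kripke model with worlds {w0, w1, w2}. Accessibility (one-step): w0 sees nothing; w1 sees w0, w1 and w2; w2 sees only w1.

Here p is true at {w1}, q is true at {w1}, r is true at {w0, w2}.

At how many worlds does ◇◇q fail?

1

w0: no successors, so ◇◇q fails. ✗
w1: successors {w0, w1, w2}; ◇q there: w0:F, w1:T, w2:T. ✓
w2: successors {w1}; ◇q there: w1:T. ✓
Satisfying worlds: {w1, w2}.
So ◇◇q fails at the other 1 world.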